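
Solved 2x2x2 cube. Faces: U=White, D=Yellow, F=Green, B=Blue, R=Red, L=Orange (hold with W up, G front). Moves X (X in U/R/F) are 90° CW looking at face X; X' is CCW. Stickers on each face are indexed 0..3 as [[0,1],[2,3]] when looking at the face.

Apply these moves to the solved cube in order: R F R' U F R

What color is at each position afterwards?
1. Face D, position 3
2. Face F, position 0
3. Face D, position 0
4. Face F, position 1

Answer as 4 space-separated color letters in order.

After move 1 (R): R=RRRR U=WGWG F=GYGY D=YBYB B=WBWB
After move 2 (F): F=GGYY U=WGOO R=WRGR D=RRYB L=OYOB
After move 3 (R'): R=RRWG U=WWOW F=GGYO D=RGYY B=BBRB
After move 4 (U): U=OWWW F=RRYO R=BBWG B=OYRB L=GGOB
After move 5 (F): F=YROR U=OWBG R=WBWG D=WBYY L=GROG
After move 6 (R): R=WWGB U=ORBR F=YBOY D=WRYO B=GYWB
Query 1: D[3] = O
Query 2: F[0] = Y
Query 3: D[0] = W
Query 4: F[1] = B

Answer: O Y W B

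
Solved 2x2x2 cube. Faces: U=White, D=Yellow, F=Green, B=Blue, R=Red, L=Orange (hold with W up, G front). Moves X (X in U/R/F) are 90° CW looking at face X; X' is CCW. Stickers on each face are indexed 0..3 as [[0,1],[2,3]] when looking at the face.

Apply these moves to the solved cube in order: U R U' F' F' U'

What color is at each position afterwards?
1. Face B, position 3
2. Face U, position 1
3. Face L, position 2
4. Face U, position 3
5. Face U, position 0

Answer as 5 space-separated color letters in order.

Answer: B Y O B G

Derivation:
After move 1 (U): U=WWWW F=RRGG R=BBRR B=OOBB L=GGOO
After move 2 (R): R=RBRB U=WRWG F=RYGY D=YBYO B=WOWB
After move 3 (U'): U=RGWW F=GGGY R=RYRB B=RBWB L=WOOO
After move 4 (F'): F=GYGG U=RGRR R=BYYB D=OOYO L=WWOW
After move 5 (F'): F=YGGG U=RGBY R=OYOB D=WWYO L=WROR
After move 6 (U'): U=GYRB F=WRGG R=YGOB B=OYWB L=RBOR
Query 1: B[3] = B
Query 2: U[1] = Y
Query 3: L[2] = O
Query 4: U[3] = B
Query 5: U[0] = G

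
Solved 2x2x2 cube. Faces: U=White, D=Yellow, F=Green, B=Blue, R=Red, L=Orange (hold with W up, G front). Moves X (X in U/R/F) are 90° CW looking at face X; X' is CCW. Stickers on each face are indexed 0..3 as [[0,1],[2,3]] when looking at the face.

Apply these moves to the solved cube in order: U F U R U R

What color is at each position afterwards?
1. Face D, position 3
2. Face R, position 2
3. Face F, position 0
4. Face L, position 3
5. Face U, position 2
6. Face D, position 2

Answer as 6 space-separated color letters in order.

Answer: G O W Y R Y

Derivation:
After move 1 (U): U=WWWW F=RRGG R=BBRR B=OOBB L=GGOO
After move 2 (F): F=GRGR U=WWOG R=WBWR D=RBYY L=GYOY
After move 3 (U): U=OWGW F=WBGR R=OOWR B=GYBB L=GROY
After move 4 (R): R=WORO U=OBGR F=WBGY D=RBYG B=WYWB
After move 5 (U): U=GORB F=WOGY R=WYRO B=GRWB L=WBOY
After move 6 (R): R=RWOY U=GORY F=WBGG D=RWYG B=BROB
Query 1: D[3] = G
Query 2: R[2] = O
Query 3: F[0] = W
Query 4: L[3] = Y
Query 5: U[2] = R
Query 6: D[2] = Y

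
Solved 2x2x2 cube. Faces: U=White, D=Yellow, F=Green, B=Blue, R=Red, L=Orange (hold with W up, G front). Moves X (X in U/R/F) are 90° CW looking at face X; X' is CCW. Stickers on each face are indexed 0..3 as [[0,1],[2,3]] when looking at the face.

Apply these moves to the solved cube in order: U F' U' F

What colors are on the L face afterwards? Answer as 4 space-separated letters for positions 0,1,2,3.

Answer: O G O O

Derivation:
After move 1 (U): U=WWWW F=RRGG R=BBRR B=OOBB L=GGOO
After move 2 (F'): F=RGRG U=WWBR R=YBYR D=GOYY L=GWOW
After move 3 (U'): U=WRWB F=GWRG R=RGYR B=YBBB L=OOOW
After move 4 (F): F=RGGW U=WRWO R=WGBR D=YRYY L=OGOO
Query: L face = OGOO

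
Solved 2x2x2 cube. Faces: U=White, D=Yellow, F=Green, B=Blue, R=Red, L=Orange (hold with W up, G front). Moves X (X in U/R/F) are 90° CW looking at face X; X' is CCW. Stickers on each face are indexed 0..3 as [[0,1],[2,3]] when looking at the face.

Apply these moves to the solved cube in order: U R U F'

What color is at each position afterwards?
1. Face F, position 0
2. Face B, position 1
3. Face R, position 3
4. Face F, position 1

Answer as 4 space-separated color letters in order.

Answer: B G B Y

Derivation:
After move 1 (U): U=WWWW F=RRGG R=BBRR B=OOBB L=GGOO
After move 2 (R): R=RBRB U=WRWG F=RYGY D=YBYO B=WOWB
After move 3 (U): U=WWGR F=RBGY R=WORB B=GGWB L=RYOO
After move 4 (F'): F=BYRG U=WWWR R=BOYB D=YOYO L=RROG
Query 1: F[0] = B
Query 2: B[1] = G
Query 3: R[3] = B
Query 4: F[1] = Y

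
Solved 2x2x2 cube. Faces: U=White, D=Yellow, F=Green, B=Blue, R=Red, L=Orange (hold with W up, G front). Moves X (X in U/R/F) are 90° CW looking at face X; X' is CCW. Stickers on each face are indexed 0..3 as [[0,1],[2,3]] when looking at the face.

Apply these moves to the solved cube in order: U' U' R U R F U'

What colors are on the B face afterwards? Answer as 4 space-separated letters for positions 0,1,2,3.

After move 1 (U'): U=WWWW F=OOGG R=GGRR B=RRBB L=BBOO
After move 2 (U'): U=WWWW F=BBGG R=OORR B=GGBB L=RROO
After move 3 (R): R=RORO U=WBWG F=BYGY D=YBYG B=WGWB
After move 4 (U): U=WWGB F=ROGY R=WGRO B=RRWB L=BYOO
After move 5 (R): R=RWOG U=WOGY F=RBGG D=YWYR B=BRWB
After move 6 (F): F=GRGB U=WOOY R=GWYG D=ORYR L=BYOW
After move 7 (U'): U=OYWO F=BYGB R=GRYG B=GWWB L=BROW
Query: B face = GWWB

Answer: G W W B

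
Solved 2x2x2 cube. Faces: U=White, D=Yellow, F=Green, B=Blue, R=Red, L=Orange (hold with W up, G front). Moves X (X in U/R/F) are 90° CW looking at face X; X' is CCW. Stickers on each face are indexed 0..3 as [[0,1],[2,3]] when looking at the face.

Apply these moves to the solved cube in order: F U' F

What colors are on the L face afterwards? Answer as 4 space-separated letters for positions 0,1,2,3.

Answer: B R O R

Derivation:
After move 1 (F): F=GGGG U=WWOO R=WRWR D=RRYY L=OYOY
After move 2 (U'): U=WOWO F=OYGG R=GGWR B=WRBB L=BBOY
After move 3 (F): F=GOGY U=WOYB R=WGOR D=WGYY L=BROR
Query: L face = BROR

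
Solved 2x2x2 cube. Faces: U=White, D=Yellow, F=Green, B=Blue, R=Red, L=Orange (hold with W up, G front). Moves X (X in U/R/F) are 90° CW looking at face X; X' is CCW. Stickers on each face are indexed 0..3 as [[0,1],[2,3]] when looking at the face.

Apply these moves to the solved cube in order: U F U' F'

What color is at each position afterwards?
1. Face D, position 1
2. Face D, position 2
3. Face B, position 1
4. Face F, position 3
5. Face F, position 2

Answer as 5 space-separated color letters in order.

After move 1 (U): U=WWWW F=RRGG R=BBRR B=OOBB L=GGOO
After move 2 (F): F=GRGR U=WWOG R=WBWR D=RBYY L=GYOY
After move 3 (U'): U=WGWO F=GYGR R=GRWR B=WBBB L=OOOY
After move 4 (F'): F=YRGG U=WGGW R=BRRR D=OYYY L=OOOW
Query 1: D[1] = Y
Query 2: D[2] = Y
Query 3: B[1] = B
Query 4: F[3] = G
Query 5: F[2] = G

Answer: Y Y B G G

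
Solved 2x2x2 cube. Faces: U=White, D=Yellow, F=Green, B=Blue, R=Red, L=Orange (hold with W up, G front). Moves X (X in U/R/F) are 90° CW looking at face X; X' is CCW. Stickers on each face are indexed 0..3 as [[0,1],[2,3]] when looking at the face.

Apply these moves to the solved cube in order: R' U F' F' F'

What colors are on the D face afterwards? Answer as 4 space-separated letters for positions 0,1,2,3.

Answer: R Y Y G

Derivation:
After move 1 (R'): R=RRRR U=WBWB F=GWGW D=YGYG B=YBYB
After move 2 (U): U=WWBB F=RRGW R=YBRR B=OOYB L=GWOO
After move 3 (F'): F=RWRG U=WWYR R=GBYR D=WOYG L=GBOB
After move 4 (F'): F=WGRR U=WWGY R=OBWR D=BBYG L=GROY
After move 5 (F'): F=GRWR U=WWOW R=BBBR D=RYYG L=GYOG
Query: D face = RYYG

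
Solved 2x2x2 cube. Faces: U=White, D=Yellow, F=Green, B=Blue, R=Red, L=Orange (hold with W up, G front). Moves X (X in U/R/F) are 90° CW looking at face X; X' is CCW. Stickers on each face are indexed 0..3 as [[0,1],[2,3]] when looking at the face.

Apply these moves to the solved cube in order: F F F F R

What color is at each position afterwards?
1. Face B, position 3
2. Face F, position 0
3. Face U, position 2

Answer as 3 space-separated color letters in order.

After move 1 (F): F=GGGG U=WWOO R=WRWR D=RRYY L=OYOY
After move 2 (F): F=GGGG U=WWYY R=OROR D=WWYY L=OROR
After move 3 (F): F=GGGG U=WWRR R=YRYR D=OOYY L=OWOW
After move 4 (F): F=GGGG U=WWWW R=RRRR D=YYYY L=OOOO
After move 5 (R): R=RRRR U=WGWG F=GYGY D=YBYB B=WBWB
Query 1: B[3] = B
Query 2: F[0] = G
Query 3: U[2] = W

Answer: B G W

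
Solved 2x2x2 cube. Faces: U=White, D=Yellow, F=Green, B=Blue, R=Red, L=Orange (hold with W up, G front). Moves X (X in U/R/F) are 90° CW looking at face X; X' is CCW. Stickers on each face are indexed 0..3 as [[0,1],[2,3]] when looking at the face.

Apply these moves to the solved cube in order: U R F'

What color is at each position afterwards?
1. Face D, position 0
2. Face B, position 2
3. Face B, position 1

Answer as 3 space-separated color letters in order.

After move 1 (U): U=WWWW F=RRGG R=BBRR B=OOBB L=GGOO
After move 2 (R): R=RBRB U=WRWG F=RYGY D=YBYO B=WOWB
After move 3 (F'): F=YYRG U=WRRR R=BBYB D=GOYO L=GGOW
Query 1: D[0] = G
Query 2: B[2] = W
Query 3: B[1] = O

Answer: G W O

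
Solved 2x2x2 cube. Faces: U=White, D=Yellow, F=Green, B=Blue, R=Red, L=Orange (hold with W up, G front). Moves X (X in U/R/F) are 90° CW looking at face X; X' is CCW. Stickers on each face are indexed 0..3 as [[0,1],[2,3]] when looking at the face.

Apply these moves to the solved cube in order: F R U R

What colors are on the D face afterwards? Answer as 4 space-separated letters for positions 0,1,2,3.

After move 1 (F): F=GGGG U=WWOO R=WRWR D=RRYY L=OYOY
After move 2 (R): R=WWRR U=WGOG F=GRGY D=RBYB B=OBWB
After move 3 (U): U=OWGG F=WWGY R=OBRR B=OYWB L=GROY
After move 4 (R): R=RORB U=OWGY F=WBGB D=RWYO B=GYWB
Query: D face = RWYO

Answer: R W Y O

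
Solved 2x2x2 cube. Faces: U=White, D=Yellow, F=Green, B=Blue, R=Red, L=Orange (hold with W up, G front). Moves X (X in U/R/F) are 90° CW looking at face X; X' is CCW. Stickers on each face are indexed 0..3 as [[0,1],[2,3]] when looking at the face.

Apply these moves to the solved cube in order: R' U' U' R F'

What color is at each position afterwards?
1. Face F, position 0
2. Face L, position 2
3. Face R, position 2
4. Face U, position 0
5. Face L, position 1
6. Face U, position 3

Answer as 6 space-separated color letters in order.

After move 1 (R'): R=RRRR U=WBWB F=GWGW D=YGYG B=YBYB
After move 2 (U'): U=BBWW F=OOGW R=GWRR B=RRYB L=YBOO
After move 3 (U'): U=BWBW F=YBGW R=OORR B=GWYB L=RROO
After move 4 (R): R=RORO U=BBBW F=YGGG D=YYYG B=WWWB
After move 5 (F'): F=GGYG U=BBRR R=YOYO D=ROYG L=RWOB
Query 1: F[0] = G
Query 2: L[2] = O
Query 3: R[2] = Y
Query 4: U[0] = B
Query 5: L[1] = W
Query 6: U[3] = R

Answer: G O Y B W R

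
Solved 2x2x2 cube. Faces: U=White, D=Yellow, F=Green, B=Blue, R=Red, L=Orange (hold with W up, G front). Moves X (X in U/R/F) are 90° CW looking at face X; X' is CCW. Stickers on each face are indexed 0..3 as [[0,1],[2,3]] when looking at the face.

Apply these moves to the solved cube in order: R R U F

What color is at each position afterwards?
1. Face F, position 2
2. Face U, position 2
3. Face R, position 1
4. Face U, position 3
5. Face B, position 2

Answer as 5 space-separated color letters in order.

After move 1 (R): R=RRRR U=WGWG F=GYGY D=YBYB B=WBWB
After move 2 (R): R=RRRR U=WYWY F=GBGB D=YWYW B=GBGB
After move 3 (U): U=WWYY F=RRGB R=GBRR B=OOGB L=GBOO
After move 4 (F): F=GRBR U=WWOB R=YBYR D=RGYW L=GYOW
Query 1: F[2] = B
Query 2: U[2] = O
Query 3: R[1] = B
Query 4: U[3] = B
Query 5: B[2] = G

Answer: B O B B G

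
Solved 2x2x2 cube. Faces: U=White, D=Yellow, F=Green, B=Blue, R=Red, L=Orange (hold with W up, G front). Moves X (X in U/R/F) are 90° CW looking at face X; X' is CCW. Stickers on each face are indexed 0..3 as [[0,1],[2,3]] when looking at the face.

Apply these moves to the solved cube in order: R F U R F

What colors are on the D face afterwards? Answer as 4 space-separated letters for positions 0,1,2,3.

Answer: R G Y O

Derivation:
After move 1 (R): R=RRRR U=WGWG F=GYGY D=YBYB B=WBWB
After move 2 (F): F=GGYY U=WGOO R=WRGR D=RRYB L=OYOB
After move 3 (U): U=OWOG F=WRYY R=WBGR B=OYWB L=GGOB
After move 4 (R): R=GWRB U=OROY F=WRYB D=RWYO B=GYWB
After move 5 (F): F=YWBR U=ORBG R=OWYB D=RGYO L=GROW
Query: D face = RGYO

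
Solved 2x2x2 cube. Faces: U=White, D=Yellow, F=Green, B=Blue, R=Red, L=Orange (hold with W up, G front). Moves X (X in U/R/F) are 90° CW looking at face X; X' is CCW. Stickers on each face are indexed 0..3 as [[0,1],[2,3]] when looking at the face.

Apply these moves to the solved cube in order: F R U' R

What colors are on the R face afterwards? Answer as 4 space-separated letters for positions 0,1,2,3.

Answer: R G R R

Derivation:
After move 1 (F): F=GGGG U=WWOO R=WRWR D=RRYY L=OYOY
After move 2 (R): R=WWRR U=WGOG F=GRGY D=RBYB B=OBWB
After move 3 (U'): U=GGWO F=OYGY R=GRRR B=WWWB L=OBOY
After move 4 (R): R=RGRR U=GYWY F=OBGB D=RWYW B=OWGB
Query: R face = RGRR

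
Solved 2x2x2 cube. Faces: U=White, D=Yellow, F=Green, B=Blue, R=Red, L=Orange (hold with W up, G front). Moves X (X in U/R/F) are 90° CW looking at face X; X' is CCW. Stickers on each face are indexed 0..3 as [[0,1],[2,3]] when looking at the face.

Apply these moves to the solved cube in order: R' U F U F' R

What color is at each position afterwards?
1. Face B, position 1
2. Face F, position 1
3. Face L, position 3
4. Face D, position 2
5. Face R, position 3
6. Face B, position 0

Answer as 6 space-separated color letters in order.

After move 1 (R'): R=RRRR U=WBWB F=GWGW D=YGYG B=YBYB
After move 2 (U): U=WWBB F=RRGW R=YBRR B=OOYB L=GWOO
After move 3 (F): F=GRWR U=WWOW R=BBBR D=RYYG L=GYOG
After move 4 (U): U=OWWW F=BBWR R=OOBR B=GYYB L=GROG
After move 5 (F'): F=BRBW U=OWOB R=YORR D=RGYG L=GWOW
After move 6 (R): R=RYRO U=OROW F=BGBG D=RYYG B=BYWB
Query 1: B[1] = Y
Query 2: F[1] = G
Query 3: L[3] = W
Query 4: D[2] = Y
Query 5: R[3] = O
Query 6: B[0] = B

Answer: Y G W Y O B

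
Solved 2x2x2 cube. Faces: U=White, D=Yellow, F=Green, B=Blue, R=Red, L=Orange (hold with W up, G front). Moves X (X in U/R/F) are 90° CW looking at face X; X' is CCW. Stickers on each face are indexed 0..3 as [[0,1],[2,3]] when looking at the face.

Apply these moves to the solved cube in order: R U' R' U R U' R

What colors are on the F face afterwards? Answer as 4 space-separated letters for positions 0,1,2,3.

Answer: O B G W

Derivation:
After move 1 (R): R=RRRR U=WGWG F=GYGY D=YBYB B=WBWB
After move 2 (U'): U=GGWW F=OOGY R=GYRR B=RRWB L=WBOO
After move 3 (R'): R=YRGR U=GWWR F=OGGW D=YOYY B=BRBB
After move 4 (U): U=WGRW F=YRGW R=BRGR B=WBBB L=OGOO
After move 5 (R): R=GBRR U=WRRW F=YOGY D=YBYW B=WBGB
After move 6 (U'): U=RWWR F=OGGY R=YORR B=GBGB L=WBOO
After move 7 (R): R=RYRO U=RGWY F=OBGW D=YGYG B=RBWB
Query: F face = OBGW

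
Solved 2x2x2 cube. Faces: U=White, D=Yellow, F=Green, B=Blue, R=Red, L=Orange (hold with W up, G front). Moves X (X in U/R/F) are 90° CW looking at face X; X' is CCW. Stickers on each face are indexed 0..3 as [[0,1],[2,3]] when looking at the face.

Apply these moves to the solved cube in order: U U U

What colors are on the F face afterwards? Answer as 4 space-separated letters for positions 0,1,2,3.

After move 1 (U): U=WWWW F=RRGG R=BBRR B=OOBB L=GGOO
After move 2 (U): U=WWWW F=BBGG R=OORR B=GGBB L=RROO
After move 3 (U): U=WWWW F=OOGG R=GGRR B=RRBB L=BBOO
Query: F face = OOGG

Answer: O O G G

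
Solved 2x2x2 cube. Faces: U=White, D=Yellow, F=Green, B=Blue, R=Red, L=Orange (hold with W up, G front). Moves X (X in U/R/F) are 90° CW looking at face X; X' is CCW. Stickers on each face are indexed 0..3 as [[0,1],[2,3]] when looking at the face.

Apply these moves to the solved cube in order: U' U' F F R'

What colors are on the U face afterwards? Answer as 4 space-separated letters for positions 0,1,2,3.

Answer: W B Y G

Derivation:
After move 1 (U'): U=WWWW F=OOGG R=GGRR B=RRBB L=BBOO
After move 2 (U'): U=WWWW F=BBGG R=OORR B=GGBB L=RROO
After move 3 (F): F=GBGB U=WWOR R=WOWR D=ROYY L=RYOY
After move 4 (F): F=GGBB U=WWYY R=OORR D=WWYY L=RROO
After move 5 (R'): R=OROR U=WBYG F=GWBY D=WGYB B=YGWB
Query: U face = WBYG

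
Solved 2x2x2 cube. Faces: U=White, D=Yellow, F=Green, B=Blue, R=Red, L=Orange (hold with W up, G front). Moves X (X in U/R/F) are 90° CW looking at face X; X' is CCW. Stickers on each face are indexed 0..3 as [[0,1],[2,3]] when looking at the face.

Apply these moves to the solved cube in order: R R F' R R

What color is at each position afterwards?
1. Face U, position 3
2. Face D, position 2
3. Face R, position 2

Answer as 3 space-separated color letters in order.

After move 1 (R): R=RRRR U=WGWG F=GYGY D=YBYB B=WBWB
After move 2 (R): R=RRRR U=WYWY F=GBGB D=YWYW B=GBGB
After move 3 (F'): F=BBGG U=WYRR R=WRYR D=OOYW L=OYOW
After move 4 (R): R=YWRR U=WBRG F=BOGW D=OGYG B=RBYB
After move 5 (R): R=RYRW U=WORW F=BGGG D=OYYR B=GBBB
Query 1: U[3] = W
Query 2: D[2] = Y
Query 3: R[2] = R

Answer: W Y R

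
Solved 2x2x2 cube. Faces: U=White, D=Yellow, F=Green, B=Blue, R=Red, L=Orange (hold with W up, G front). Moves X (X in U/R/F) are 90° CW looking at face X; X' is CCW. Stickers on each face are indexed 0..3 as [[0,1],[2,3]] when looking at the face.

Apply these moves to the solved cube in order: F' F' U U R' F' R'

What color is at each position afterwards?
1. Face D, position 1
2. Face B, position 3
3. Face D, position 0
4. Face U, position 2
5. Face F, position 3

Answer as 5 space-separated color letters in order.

After move 1 (F'): F=GGGG U=WWRR R=YRYR D=OOYY L=OWOW
After move 2 (F'): F=GGGG U=WWYY R=OROR D=WWYY L=OROR
After move 3 (U): U=YWYW F=ORGG R=BBOR B=ORBB L=GGOR
After move 4 (U): U=YYWW F=BBGG R=OROR B=GGBB L=OROR
After move 5 (R'): R=RROO U=YBWG F=BYGW D=WBYG B=YGWB
After move 6 (F'): F=YWBG U=YBRO R=BRWO D=RRYG L=OGOW
After move 7 (R'): R=ROBW U=YWRY F=YBBO D=RWYG B=GGRB
Query 1: D[1] = W
Query 2: B[3] = B
Query 3: D[0] = R
Query 4: U[2] = R
Query 5: F[3] = O

Answer: W B R R O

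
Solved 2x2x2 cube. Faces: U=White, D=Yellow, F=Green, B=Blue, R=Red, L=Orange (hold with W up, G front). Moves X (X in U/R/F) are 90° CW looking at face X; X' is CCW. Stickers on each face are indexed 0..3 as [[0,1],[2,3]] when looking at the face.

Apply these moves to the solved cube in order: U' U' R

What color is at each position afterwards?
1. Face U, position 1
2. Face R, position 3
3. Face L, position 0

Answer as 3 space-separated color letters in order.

After move 1 (U'): U=WWWW F=OOGG R=GGRR B=RRBB L=BBOO
After move 2 (U'): U=WWWW F=BBGG R=OORR B=GGBB L=RROO
After move 3 (R): R=RORO U=WBWG F=BYGY D=YBYG B=WGWB
Query 1: U[1] = B
Query 2: R[3] = O
Query 3: L[0] = R

Answer: B O R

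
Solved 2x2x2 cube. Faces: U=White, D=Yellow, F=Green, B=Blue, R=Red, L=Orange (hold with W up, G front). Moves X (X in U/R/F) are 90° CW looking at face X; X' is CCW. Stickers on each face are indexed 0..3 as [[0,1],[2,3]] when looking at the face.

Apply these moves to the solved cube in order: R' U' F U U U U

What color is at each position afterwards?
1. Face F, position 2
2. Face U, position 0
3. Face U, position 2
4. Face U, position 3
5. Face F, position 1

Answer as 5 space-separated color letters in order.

Answer: W B O B O

Derivation:
After move 1 (R'): R=RRRR U=WBWB F=GWGW D=YGYG B=YBYB
After move 2 (U'): U=BBWW F=OOGW R=GWRR B=RRYB L=YBOO
After move 3 (F): F=GOWO U=BBOB R=WWWR D=RGYG L=YYOG
After move 4 (U): U=OBBB F=WWWO R=RRWR B=YYYB L=GOOG
After move 5 (U): U=BOBB F=RRWO R=YYWR B=GOYB L=WWOG
After move 6 (U): U=BBBO F=YYWO R=GOWR B=WWYB L=RROG
After move 7 (U): U=BBOB F=GOWO R=WWWR B=RRYB L=YYOG
Query 1: F[2] = W
Query 2: U[0] = B
Query 3: U[2] = O
Query 4: U[3] = B
Query 5: F[1] = O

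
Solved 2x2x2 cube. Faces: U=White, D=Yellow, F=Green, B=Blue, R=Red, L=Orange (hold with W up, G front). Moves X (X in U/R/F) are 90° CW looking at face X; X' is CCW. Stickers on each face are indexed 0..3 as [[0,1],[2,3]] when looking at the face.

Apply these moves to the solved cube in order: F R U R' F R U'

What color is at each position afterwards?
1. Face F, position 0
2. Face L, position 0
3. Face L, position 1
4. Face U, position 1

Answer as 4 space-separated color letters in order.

After move 1 (F): F=GGGG U=WWOO R=WRWR D=RRYY L=OYOY
After move 2 (R): R=WWRR U=WGOG F=GRGY D=RBYB B=OBWB
After move 3 (U): U=OWGG F=WWGY R=OBRR B=OYWB L=GROY
After move 4 (R'): R=BROR U=OWGO F=WWGG D=RWYY B=BYBB
After move 5 (F): F=GWGW U=OWYR R=GROR D=OBYY L=GROW
After move 6 (R): R=OGRR U=OWYW F=GBGY D=OBYB B=RYWB
After move 7 (U'): U=WWOY F=GRGY R=GBRR B=OGWB L=RYOW
Query 1: F[0] = G
Query 2: L[0] = R
Query 3: L[1] = Y
Query 4: U[1] = W

Answer: G R Y W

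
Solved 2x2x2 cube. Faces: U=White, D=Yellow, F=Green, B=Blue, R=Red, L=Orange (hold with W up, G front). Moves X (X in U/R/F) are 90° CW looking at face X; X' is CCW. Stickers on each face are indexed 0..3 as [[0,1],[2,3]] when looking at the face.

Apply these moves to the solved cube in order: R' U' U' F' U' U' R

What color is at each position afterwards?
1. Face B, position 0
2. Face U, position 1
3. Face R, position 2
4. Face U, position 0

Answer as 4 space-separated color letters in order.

After move 1 (R'): R=RRRR U=WBWB F=GWGW D=YGYG B=YBYB
After move 2 (U'): U=BBWW F=OOGW R=GWRR B=RRYB L=YBOO
After move 3 (U'): U=BWBW F=YBGW R=OORR B=GWYB L=RROO
After move 4 (F'): F=BWYG U=BWOR R=GOYR D=ROYG L=RWOB
After move 5 (U'): U=WRBO F=RWYG R=BWYR B=GOYB L=GWOB
After move 6 (U'): U=ROWB F=GWYG R=RWYR B=BWYB L=GOOB
After move 7 (R): R=YRRW U=RWWG F=GOYG D=RYYB B=BWOB
Query 1: B[0] = B
Query 2: U[1] = W
Query 3: R[2] = R
Query 4: U[0] = R

Answer: B W R R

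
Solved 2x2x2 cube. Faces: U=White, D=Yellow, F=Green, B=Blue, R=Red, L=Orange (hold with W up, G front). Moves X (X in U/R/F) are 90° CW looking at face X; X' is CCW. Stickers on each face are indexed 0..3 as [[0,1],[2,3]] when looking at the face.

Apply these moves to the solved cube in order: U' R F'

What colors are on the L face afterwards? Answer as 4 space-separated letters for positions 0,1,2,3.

Answer: B G O W

Derivation:
After move 1 (U'): U=WWWW F=OOGG R=GGRR B=RRBB L=BBOO
After move 2 (R): R=RGRG U=WOWG F=OYGY D=YBYR B=WRWB
After move 3 (F'): F=YYOG U=WORR R=BGYG D=BOYR L=BGOW
Query: L face = BGOW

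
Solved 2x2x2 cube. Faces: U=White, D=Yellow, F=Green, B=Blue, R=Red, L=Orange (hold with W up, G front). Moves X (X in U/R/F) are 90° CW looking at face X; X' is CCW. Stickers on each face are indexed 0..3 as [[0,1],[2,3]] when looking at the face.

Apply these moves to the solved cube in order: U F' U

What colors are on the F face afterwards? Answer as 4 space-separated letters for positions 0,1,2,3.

After move 1 (U): U=WWWW F=RRGG R=BBRR B=OOBB L=GGOO
After move 2 (F'): F=RGRG U=WWBR R=YBYR D=GOYY L=GWOW
After move 3 (U): U=BWRW F=YBRG R=OOYR B=GWBB L=RGOW
Query: F face = YBRG

Answer: Y B R G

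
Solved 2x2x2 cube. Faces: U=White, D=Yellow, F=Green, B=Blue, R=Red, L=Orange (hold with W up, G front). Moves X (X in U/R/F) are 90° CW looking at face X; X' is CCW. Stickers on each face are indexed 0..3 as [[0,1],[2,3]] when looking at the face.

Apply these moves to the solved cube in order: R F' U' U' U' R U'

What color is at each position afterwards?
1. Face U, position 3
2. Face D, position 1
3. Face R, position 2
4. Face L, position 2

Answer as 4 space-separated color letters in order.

After move 1 (R): R=RRRR U=WGWG F=GYGY D=YBYB B=WBWB
After move 2 (F'): F=YYGG U=WGRR R=BRYR D=OOYB L=OGOW
After move 3 (U'): U=GRWR F=OGGG R=YYYR B=BRWB L=WBOW
After move 4 (U'): U=RRGW F=WBGG R=OGYR B=YYWB L=BROW
After move 5 (U'): U=RWRG F=BRGG R=WBYR B=OGWB L=YYOW
After move 6 (R): R=YWRB U=RRRG F=BOGB D=OWYO B=GGWB
After move 7 (U'): U=RGRR F=YYGB R=BORB B=YWWB L=GGOW
Query 1: U[3] = R
Query 2: D[1] = W
Query 3: R[2] = R
Query 4: L[2] = O

Answer: R W R O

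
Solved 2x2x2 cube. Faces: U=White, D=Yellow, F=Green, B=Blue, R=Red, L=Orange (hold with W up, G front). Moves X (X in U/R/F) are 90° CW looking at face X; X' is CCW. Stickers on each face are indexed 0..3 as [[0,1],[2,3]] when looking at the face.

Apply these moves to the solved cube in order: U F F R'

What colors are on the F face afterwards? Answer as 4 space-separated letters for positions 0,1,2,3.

Answer: G W R Y

Derivation:
After move 1 (U): U=WWWW F=RRGG R=BBRR B=OOBB L=GGOO
After move 2 (F): F=GRGR U=WWOG R=WBWR D=RBYY L=GYOY
After move 3 (F): F=GGRR U=WWYY R=OBGR D=WWYY L=GROB
After move 4 (R'): R=BROG U=WBYO F=GWRY D=WGYR B=YOWB
Query: F face = GWRY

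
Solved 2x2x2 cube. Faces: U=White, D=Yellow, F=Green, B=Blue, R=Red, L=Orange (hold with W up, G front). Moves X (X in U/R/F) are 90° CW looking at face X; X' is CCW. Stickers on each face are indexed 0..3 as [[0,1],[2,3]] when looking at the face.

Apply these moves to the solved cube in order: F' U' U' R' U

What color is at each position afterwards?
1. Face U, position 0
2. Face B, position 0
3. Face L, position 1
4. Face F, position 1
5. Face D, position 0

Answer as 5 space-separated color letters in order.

Answer: W Y R R O

Derivation:
After move 1 (F'): F=GGGG U=WWRR R=YRYR D=OOYY L=OWOW
After move 2 (U'): U=WRWR F=OWGG R=GGYR B=YRBB L=BBOW
After move 3 (U'): U=RRWW F=BBGG R=OWYR B=GGBB L=YROW
After move 4 (R'): R=WROY U=RBWG F=BRGW D=OBYG B=YGOB
After move 5 (U): U=WRGB F=WRGW R=YGOY B=YROB L=BROW
Query 1: U[0] = W
Query 2: B[0] = Y
Query 3: L[1] = R
Query 4: F[1] = R
Query 5: D[0] = O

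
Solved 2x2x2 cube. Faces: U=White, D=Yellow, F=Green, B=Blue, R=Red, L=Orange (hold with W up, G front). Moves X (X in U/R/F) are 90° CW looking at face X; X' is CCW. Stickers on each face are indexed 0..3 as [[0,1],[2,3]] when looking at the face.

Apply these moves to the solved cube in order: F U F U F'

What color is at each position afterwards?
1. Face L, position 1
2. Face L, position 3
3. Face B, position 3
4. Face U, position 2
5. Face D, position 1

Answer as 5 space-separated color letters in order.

Answer: W G B O R

Derivation:
After move 1 (F): F=GGGG U=WWOO R=WRWR D=RRYY L=OYOY
After move 2 (U): U=OWOW F=WRGG R=BBWR B=OYBB L=GGOY
After move 3 (F): F=GWGR U=OWYG R=OBWR D=WBYY L=GROR
After move 4 (U): U=YOGW F=OBGR R=OYWR B=GRBB L=GWOR
After move 5 (F'): F=BROG U=YOOW R=BYWR D=WRYY L=GWOG
Query 1: L[1] = W
Query 2: L[3] = G
Query 3: B[3] = B
Query 4: U[2] = O
Query 5: D[1] = R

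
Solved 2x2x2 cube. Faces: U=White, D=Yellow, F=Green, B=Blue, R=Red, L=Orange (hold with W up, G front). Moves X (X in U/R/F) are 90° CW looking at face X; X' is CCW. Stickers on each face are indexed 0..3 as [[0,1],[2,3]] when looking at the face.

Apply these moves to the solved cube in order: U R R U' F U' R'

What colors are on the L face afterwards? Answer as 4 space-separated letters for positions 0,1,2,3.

After move 1 (U): U=WWWW F=RRGG R=BBRR B=OOBB L=GGOO
After move 2 (R): R=RBRB U=WRWG F=RYGY D=YBYO B=WOWB
After move 3 (R): R=RRBB U=WYWY F=RBGO D=YWYW B=GORB
After move 4 (U'): U=YYWW F=GGGO R=RBBB B=RRRB L=GOOO
After move 5 (F): F=GGOG U=YYOO R=WBWB D=BRYW L=GYOW
After move 6 (U'): U=YOYO F=GYOG R=GGWB B=WBRB L=RROW
After move 7 (R'): R=GBGW U=YRYW F=GOOO D=BYYG B=WBRB
Query: L face = RROW

Answer: R R O W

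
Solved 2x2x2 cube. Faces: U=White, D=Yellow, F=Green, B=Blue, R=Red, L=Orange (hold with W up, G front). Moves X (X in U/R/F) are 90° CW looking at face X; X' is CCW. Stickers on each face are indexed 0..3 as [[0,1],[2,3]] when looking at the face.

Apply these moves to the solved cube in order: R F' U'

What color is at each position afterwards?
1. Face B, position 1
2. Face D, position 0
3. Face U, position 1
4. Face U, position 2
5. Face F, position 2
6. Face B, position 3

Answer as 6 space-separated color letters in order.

Answer: R O R W G B

Derivation:
After move 1 (R): R=RRRR U=WGWG F=GYGY D=YBYB B=WBWB
After move 2 (F'): F=YYGG U=WGRR R=BRYR D=OOYB L=OGOW
After move 3 (U'): U=GRWR F=OGGG R=YYYR B=BRWB L=WBOW
Query 1: B[1] = R
Query 2: D[0] = O
Query 3: U[1] = R
Query 4: U[2] = W
Query 5: F[2] = G
Query 6: B[3] = B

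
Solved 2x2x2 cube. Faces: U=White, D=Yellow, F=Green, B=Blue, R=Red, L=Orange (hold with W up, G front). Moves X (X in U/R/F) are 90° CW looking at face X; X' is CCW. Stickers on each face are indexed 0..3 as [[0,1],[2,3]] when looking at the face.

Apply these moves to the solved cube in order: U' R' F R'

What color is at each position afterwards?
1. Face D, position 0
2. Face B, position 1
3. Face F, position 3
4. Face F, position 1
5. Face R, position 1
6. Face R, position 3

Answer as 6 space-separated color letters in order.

Answer: G R B B R R

Derivation:
After move 1 (U'): U=WWWW F=OOGG R=GGRR B=RRBB L=BBOO
After move 2 (R'): R=GRGR U=WBWR F=OWGW D=YOYG B=YRYB
After move 3 (F): F=GOWW U=WBOB R=WRRR D=GGYG L=BYOO
After move 4 (R'): R=RRWR U=WYOY F=GBWB D=GOYW B=GRGB
Query 1: D[0] = G
Query 2: B[1] = R
Query 3: F[3] = B
Query 4: F[1] = B
Query 5: R[1] = R
Query 6: R[3] = R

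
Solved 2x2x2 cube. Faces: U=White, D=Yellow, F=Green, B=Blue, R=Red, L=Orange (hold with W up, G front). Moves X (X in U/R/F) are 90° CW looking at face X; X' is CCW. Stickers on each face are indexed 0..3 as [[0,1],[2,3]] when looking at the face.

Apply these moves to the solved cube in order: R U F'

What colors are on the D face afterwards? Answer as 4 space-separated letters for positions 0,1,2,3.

Answer: Y O Y B

Derivation:
After move 1 (R): R=RRRR U=WGWG F=GYGY D=YBYB B=WBWB
After move 2 (U): U=WWGG F=RRGY R=WBRR B=OOWB L=GYOO
After move 3 (F'): F=RYRG U=WWWR R=BBYR D=YOYB L=GGOG
Query: D face = YOYB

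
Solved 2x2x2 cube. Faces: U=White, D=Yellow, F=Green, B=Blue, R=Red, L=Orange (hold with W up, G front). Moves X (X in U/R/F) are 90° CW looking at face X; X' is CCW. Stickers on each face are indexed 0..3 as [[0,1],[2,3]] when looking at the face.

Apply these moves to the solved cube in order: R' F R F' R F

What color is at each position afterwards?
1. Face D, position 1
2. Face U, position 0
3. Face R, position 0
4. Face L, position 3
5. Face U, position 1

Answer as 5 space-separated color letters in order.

Answer: R W B B G

Derivation:
After move 1 (R'): R=RRRR U=WBWB F=GWGW D=YGYG B=YBYB
After move 2 (F): F=GGWW U=WBOO R=WRBR D=RRYG L=OYOG
After move 3 (R): R=BWRR U=WGOW F=GRWG D=RYYY B=OBBB
After move 4 (F'): F=RGGW U=WGBR R=YWRR D=YGYY L=OWOO
After move 5 (R): R=RYRW U=WGBW F=RGGY D=YBYO B=RBGB
After move 6 (F): F=GRYG U=WGOW R=BYWW D=RRYO L=OYOB
Query 1: D[1] = R
Query 2: U[0] = W
Query 3: R[0] = B
Query 4: L[3] = B
Query 5: U[1] = G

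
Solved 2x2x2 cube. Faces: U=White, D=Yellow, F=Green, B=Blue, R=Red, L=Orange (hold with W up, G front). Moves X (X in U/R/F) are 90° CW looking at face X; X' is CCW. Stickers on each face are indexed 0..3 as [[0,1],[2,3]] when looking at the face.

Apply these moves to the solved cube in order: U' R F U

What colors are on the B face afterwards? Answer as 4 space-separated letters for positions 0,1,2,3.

After move 1 (U'): U=WWWW F=OOGG R=GGRR B=RRBB L=BBOO
After move 2 (R): R=RGRG U=WOWG F=OYGY D=YBYR B=WRWB
After move 3 (F): F=GOYY U=WOOB R=WGGG D=RRYR L=BYOB
After move 4 (U): U=OWBO F=WGYY R=WRGG B=BYWB L=GOOB
Query: B face = BYWB

Answer: B Y W B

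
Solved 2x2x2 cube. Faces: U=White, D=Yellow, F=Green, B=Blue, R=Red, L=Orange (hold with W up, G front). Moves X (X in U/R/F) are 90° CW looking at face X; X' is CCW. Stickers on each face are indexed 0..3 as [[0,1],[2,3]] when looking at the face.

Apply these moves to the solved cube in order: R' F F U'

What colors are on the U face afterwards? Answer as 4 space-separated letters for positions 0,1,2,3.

Answer: B Y W G

Derivation:
After move 1 (R'): R=RRRR U=WBWB F=GWGW D=YGYG B=YBYB
After move 2 (F): F=GGWW U=WBOO R=WRBR D=RRYG L=OYOG
After move 3 (F): F=WGWG U=WBGY R=OROR D=BWYG L=OROR
After move 4 (U'): U=BYWG F=ORWG R=WGOR B=ORYB L=YBOR
Query: U face = BYWG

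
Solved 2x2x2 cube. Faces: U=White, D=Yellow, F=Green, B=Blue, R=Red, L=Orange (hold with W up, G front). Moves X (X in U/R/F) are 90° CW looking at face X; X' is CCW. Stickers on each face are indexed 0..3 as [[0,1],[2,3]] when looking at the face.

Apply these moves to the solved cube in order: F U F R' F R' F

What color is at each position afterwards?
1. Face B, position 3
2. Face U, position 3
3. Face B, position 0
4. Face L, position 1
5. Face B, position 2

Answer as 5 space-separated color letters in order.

After move 1 (F): F=GGGG U=WWOO R=WRWR D=RRYY L=OYOY
After move 2 (U): U=OWOW F=WRGG R=BBWR B=OYBB L=GGOY
After move 3 (F): F=GWGR U=OWYG R=OBWR D=WBYY L=GROR
After move 4 (R'): R=BROW U=OBYO F=GWGG D=WWYR B=YYBB
After move 5 (F): F=GGGW U=OBRR R=YROW D=OBYR L=GWOW
After move 6 (R'): R=RWYO U=OBRY F=GBGR D=OGYW B=RYBB
After move 7 (F): F=GGRB U=OBWW R=RWYO D=YRYW L=GOOG
Query 1: B[3] = B
Query 2: U[3] = W
Query 3: B[0] = R
Query 4: L[1] = O
Query 5: B[2] = B

Answer: B W R O B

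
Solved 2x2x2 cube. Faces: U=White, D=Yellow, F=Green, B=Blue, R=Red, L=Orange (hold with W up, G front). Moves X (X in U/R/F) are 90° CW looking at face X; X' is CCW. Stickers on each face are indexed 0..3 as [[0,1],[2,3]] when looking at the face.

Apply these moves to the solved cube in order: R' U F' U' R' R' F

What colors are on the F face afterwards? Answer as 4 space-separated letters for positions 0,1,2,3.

After move 1 (R'): R=RRRR U=WBWB F=GWGW D=YGYG B=YBYB
After move 2 (U): U=WWBB F=RRGW R=YBRR B=OOYB L=GWOO
After move 3 (F'): F=RWRG U=WWYR R=GBYR D=WOYG L=GBOB
After move 4 (U'): U=WRWY F=GBRG R=RWYR B=GBYB L=OOOB
After move 5 (R'): R=WRRY U=WYWG F=GRRY D=WBYG B=GBOB
After move 6 (R'): R=RYWR U=WOWG F=GYRG D=WRYY B=GBBB
After move 7 (F): F=RGGY U=WOBO R=WYGR D=WRYY L=OWOR
Query: F face = RGGY

Answer: R G G Y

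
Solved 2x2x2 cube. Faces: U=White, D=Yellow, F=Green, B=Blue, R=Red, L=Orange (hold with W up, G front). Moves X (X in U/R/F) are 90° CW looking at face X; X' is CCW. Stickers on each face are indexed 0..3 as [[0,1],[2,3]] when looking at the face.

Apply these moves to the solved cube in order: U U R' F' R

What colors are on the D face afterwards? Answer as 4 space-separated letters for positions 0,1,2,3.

After move 1 (U): U=WWWW F=RRGG R=BBRR B=OOBB L=GGOO
After move 2 (U): U=WWWW F=BBGG R=OORR B=GGBB L=RROO
After move 3 (R'): R=OROR U=WBWG F=BWGW D=YBYG B=YGYB
After move 4 (F'): F=WWBG U=WBOO R=BRYR D=ROYG L=RGOW
After move 5 (R): R=YBRR U=WWOG F=WOBG D=RYYY B=OGBB
Query: D face = RYYY

Answer: R Y Y Y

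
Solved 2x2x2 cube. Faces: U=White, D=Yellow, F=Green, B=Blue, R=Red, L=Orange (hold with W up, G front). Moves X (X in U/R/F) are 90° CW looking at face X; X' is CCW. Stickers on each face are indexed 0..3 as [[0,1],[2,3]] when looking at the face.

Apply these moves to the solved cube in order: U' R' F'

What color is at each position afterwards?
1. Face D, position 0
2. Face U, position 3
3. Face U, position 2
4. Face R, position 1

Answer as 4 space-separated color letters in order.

After move 1 (U'): U=WWWW F=OOGG R=GGRR B=RRBB L=BBOO
After move 2 (R'): R=GRGR U=WBWR F=OWGW D=YOYG B=YRYB
After move 3 (F'): F=WWOG U=WBGG R=ORYR D=BOYG L=BROW
Query 1: D[0] = B
Query 2: U[3] = G
Query 3: U[2] = G
Query 4: R[1] = R

Answer: B G G R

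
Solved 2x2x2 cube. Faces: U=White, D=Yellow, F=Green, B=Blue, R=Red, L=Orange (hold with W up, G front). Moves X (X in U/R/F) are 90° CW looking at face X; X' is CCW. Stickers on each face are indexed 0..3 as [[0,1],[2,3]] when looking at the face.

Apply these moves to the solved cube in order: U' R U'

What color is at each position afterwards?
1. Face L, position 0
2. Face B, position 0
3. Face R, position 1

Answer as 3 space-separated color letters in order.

After move 1 (U'): U=WWWW F=OOGG R=GGRR B=RRBB L=BBOO
After move 2 (R): R=RGRG U=WOWG F=OYGY D=YBYR B=WRWB
After move 3 (U'): U=OGWW F=BBGY R=OYRG B=RGWB L=WROO
Query 1: L[0] = W
Query 2: B[0] = R
Query 3: R[1] = Y

Answer: W R Y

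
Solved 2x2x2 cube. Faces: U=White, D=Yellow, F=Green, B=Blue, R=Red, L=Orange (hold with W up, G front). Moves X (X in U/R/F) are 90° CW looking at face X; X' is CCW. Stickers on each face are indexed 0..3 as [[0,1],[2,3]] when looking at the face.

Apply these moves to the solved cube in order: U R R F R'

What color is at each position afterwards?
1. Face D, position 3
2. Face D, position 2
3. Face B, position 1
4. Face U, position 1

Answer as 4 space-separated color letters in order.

Answer: B Y O R

Derivation:
After move 1 (U): U=WWWW F=RRGG R=BBRR B=OOBB L=GGOO
After move 2 (R): R=RBRB U=WRWG F=RYGY D=YBYO B=WOWB
After move 3 (R): R=RRBB U=WYWY F=RBGO D=YWYW B=GORB
After move 4 (F): F=GROB U=WYOG R=WRYB D=BRYW L=GYOW
After move 5 (R'): R=RBWY U=WROG F=GYOG D=BRYB B=WORB
Query 1: D[3] = B
Query 2: D[2] = Y
Query 3: B[1] = O
Query 4: U[1] = R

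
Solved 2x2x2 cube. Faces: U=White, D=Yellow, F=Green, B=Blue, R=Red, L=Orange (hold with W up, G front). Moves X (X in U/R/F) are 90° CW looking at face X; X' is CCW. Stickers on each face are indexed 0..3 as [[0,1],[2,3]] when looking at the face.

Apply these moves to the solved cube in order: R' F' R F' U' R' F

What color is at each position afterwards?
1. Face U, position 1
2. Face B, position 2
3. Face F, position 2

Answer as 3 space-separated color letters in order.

After move 1 (R'): R=RRRR U=WBWB F=GWGW D=YGYG B=YBYB
After move 2 (F'): F=WWGG U=WBRR R=GRYR D=OOYG L=OBOW
After move 3 (R): R=YGRR U=WWRG F=WOGG D=OYYY B=RBBB
After move 4 (F'): F=OGWG U=WWYR R=YGOR D=BWYY L=OGOR
After move 5 (U'): U=WRWY F=OGWG R=OGOR B=YGBB L=RBOR
After move 6 (R'): R=GROO U=WBWY F=ORWY D=BGYG B=YGWB
After move 7 (F): F=WOYR U=WBRB R=WRYO D=OGYG L=RBOG
Query 1: U[1] = B
Query 2: B[2] = W
Query 3: F[2] = Y

Answer: B W Y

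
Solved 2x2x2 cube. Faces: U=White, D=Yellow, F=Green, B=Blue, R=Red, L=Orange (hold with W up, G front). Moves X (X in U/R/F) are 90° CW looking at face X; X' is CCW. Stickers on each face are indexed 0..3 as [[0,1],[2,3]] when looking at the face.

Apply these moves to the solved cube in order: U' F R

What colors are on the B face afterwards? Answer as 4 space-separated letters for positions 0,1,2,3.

After move 1 (U'): U=WWWW F=OOGG R=GGRR B=RRBB L=BBOO
After move 2 (F): F=GOGO U=WWOB R=WGWR D=RGYY L=BYOY
After move 3 (R): R=WWRG U=WOOO F=GGGY D=RBYR B=BRWB
Query: B face = BRWB

Answer: B R W B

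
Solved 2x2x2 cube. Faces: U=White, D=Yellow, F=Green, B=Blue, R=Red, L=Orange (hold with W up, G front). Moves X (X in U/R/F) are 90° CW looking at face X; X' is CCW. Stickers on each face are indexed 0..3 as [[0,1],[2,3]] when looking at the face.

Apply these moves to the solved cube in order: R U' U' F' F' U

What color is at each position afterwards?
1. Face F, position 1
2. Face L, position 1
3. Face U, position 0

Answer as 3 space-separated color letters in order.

Answer: O G B

Derivation:
After move 1 (R): R=RRRR U=WGWG F=GYGY D=YBYB B=WBWB
After move 2 (U'): U=GGWW F=OOGY R=GYRR B=RRWB L=WBOO
After move 3 (U'): U=GWGW F=WBGY R=OORR B=GYWB L=RROO
After move 4 (F'): F=BYWG U=GWOR R=BOYR D=ROYB L=RWOG
After move 5 (F'): F=YGBW U=GWBY R=OORR D=WGYB L=RROO
After move 6 (U): U=BGYW F=OOBW R=GYRR B=RRWB L=YGOO
Query 1: F[1] = O
Query 2: L[1] = G
Query 3: U[0] = B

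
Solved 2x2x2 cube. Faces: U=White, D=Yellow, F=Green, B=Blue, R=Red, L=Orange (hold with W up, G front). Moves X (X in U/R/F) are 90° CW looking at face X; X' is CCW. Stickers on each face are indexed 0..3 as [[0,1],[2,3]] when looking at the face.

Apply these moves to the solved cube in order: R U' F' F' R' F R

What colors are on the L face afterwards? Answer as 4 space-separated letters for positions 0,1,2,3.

After move 1 (R): R=RRRR U=WGWG F=GYGY D=YBYB B=WBWB
After move 2 (U'): U=GGWW F=OOGY R=GYRR B=RRWB L=WBOO
After move 3 (F'): F=OYOG U=GGGR R=BYYR D=BOYB L=WWOW
After move 4 (F'): F=YGOO U=GGBY R=OYBR D=WWYB L=WROG
After move 5 (R'): R=YROB U=GWBR F=YGOY D=WGYO B=BRWB
After move 6 (F): F=OYYG U=GWGR R=BRRB D=OYYO L=WWOG
After move 7 (R): R=RBBR U=GYGG F=OYYO D=OWYB B=RRWB
Query: L face = WWOG

Answer: W W O G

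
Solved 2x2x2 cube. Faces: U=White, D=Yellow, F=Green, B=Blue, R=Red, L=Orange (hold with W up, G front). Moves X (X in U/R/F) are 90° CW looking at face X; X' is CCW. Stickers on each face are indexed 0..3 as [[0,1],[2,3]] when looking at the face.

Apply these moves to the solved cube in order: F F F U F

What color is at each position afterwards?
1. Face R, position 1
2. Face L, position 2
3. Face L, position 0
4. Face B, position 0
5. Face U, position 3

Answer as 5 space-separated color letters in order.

After move 1 (F): F=GGGG U=WWOO R=WRWR D=RRYY L=OYOY
After move 2 (F): F=GGGG U=WWYY R=OROR D=WWYY L=OROR
After move 3 (F): F=GGGG U=WWRR R=YRYR D=OOYY L=OWOW
After move 4 (U): U=RWRW F=YRGG R=BBYR B=OWBB L=GGOW
After move 5 (F): F=GYGR U=RWWG R=RBWR D=YBYY L=GOOO
Query 1: R[1] = B
Query 2: L[2] = O
Query 3: L[0] = G
Query 4: B[0] = O
Query 5: U[3] = G

Answer: B O G O G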